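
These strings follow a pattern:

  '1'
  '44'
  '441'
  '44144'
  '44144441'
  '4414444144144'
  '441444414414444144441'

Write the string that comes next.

From term 3 onward, concatenate the last term with the second-to-last: 44·1 = 441, 441·44 = 44144, …
So term 8 is 441444414414444144441·4414444144144.

4414444144144441444414414444144144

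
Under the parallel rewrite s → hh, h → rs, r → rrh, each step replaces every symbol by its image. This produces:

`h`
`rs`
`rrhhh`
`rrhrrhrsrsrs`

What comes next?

rrhrrhrsrrhrrhrsrrhhhrrhhhrrhhh

Rewriting each symbol of rrhrrhrsrsrs: r→rrh, r→rrh, h→rs, r→rrh, r→rrh, h→rs, r→rrh, s→hh, r→rrh, s→hh, r→rrh, s→hh, which concatenates to rrh rrh rs rrh rrh rs rrh hh rrh hh rrh hh.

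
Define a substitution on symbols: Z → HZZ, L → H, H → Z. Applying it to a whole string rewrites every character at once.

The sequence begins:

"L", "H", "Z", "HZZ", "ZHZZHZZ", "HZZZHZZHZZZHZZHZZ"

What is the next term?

Replace each of the 17 characters of HZZZHZZHZZZHZZHZZ in place — Z HZZ HZZ HZZ Z HZZ HZZ Z HZZ HZZ HZZ Z HZZ HZZ Z HZZ HZZ — and concatenate.

ZHZZHZZHZZZHZZHZZZHZZHZZHZZZHZZHZZZHZZHZZ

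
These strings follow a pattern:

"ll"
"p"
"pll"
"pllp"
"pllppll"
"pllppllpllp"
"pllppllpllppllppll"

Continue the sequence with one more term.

pllppllpllppllppllpllppllpllp

This is a Fibonacci-style word recurrence s(k) = s(k−1)·s(k−2): e.g. p·ll = pll.
The next term joins pllppllpllppllppll and pllppllpllp.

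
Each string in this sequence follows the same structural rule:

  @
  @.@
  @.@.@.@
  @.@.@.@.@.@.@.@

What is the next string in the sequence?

@.@.@.@.@.@.@.@.@.@.@.@.@.@.@.@

s(k+1) = s(k)·.·s(k) — each term doubles the last with '.' between the halves.
One more doubling of @.@.@.@.@.@.@.@ gives the answer.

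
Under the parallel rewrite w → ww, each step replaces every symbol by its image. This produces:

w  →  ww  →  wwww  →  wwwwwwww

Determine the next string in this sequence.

Rewriting each symbol of wwwwwwww: w→ww, w→ww, w→ww, w→ww, w→ww, w→ww, w→ww, w→ww, which concatenates to ww ww ww ww ww ww ww ww.

wwwwwwwwwwwwwwww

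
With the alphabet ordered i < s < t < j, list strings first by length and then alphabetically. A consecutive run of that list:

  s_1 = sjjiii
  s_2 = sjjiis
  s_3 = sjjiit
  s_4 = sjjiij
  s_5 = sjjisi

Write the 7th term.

Continuing the enumeration 2 steps past sjjisi: sjjisi → sjjiss → (answer).

sjjist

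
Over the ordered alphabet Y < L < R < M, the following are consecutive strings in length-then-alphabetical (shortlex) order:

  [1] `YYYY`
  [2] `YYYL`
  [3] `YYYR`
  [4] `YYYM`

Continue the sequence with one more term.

The successor of YYYM increments the rightmost position that isn't already M and resets every position after it to Y.

YYLY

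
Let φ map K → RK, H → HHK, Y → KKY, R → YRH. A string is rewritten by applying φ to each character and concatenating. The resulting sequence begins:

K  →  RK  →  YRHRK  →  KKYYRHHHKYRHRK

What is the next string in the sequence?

Replace each of the 14 characters of KKYYRHHHKYRHRK in place — RK RK KKY KKY YRH HHK HHK HHK RK KKY YRH HHK YRH RK — and concatenate.

RKRKKKYKKYYRHHHKHHKHHKRKKKYYRHHHKYRHRK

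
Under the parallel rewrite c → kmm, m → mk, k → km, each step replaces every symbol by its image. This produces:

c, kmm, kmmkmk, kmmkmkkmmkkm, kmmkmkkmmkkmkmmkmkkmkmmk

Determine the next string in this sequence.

kmmkmkkmmkkmkmmkmkkmkmmkkmmkmkkmmkkmkmmkkmmkmkkm

Replace each of the 24 characters of kmmkmkkmmkkmkmmkmkkmkmmk in place — km mk mk km mk km km mk mk km km mk km mk mk km mk km km mk km mk mk km — and concatenate.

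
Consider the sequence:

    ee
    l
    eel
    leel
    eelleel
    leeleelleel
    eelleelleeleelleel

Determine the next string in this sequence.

From term 3 onward, concatenate the second-to-last term with the last: ee·l = eel, l·eel = leel, …
So term 8 is leeleelleel·eelleelleeleelleel.

leeleelleeleelleelleeleelleel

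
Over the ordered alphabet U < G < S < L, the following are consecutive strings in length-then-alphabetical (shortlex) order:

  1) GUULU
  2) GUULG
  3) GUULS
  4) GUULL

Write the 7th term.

GUGUS

Advancing 3 positions from GUULL through GUULL → GUGUU → GUGUG reaches term 7.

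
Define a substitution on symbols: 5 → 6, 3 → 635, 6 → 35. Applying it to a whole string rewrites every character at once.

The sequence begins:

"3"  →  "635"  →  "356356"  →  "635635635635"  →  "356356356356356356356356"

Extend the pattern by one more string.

635635635635635635635635635635635635635635635635

Applying the rule to each of the 24 symbols of 356356356356356356356356 gives the pieces 635 6 35 635 6 35 635 6 35 635 6 35 635 6 35 635 6 35 635 6 35 635 6 35, which concatenate to the answer.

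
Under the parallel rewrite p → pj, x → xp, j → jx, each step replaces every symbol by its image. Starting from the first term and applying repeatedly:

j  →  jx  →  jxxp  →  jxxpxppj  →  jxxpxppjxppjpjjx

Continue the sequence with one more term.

Replace each of the 16 characters of jxxpxppjxppjpjjx in place — jx xp xp pj xp pj pj jx xp pj pj jx pj jx jx xp — and concatenate.

jxxpxppjxppjpjjxxppjpjjxpjjxjxxp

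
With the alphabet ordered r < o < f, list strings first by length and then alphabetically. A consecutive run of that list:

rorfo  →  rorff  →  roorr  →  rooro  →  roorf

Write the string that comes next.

Find the rightmost character of roorf below f, bump it to the next letter, and reset everything to its right to r.

rooor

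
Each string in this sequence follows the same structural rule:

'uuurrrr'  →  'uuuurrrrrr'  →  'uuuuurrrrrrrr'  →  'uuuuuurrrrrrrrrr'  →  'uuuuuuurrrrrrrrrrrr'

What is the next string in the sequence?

uuuuuuuurrrrrrrrrrrrrr

Reading off run lengths: u runs 3, 4, 5, 6, 7; r runs 4, 6, 8, 10, 12 — each is linear in n, where the shown terms are n = 2, 3, 4, 5, 6.
For the next term, n = 7, so the run lengths are 8, 14.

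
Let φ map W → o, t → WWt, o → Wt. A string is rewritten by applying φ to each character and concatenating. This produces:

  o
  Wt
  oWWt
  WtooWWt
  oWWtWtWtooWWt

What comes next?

WtooWWtoWWtoWWtWtWtooWWt

Replace each of the 13 characters of oWWtWtWtooWWt in place — Wt o o WWt o WWt o WWt Wt Wt o o WWt — and concatenate.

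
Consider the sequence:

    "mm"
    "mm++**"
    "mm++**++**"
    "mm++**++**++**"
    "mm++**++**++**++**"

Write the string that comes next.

mm++**++**++**++**++**

Each term is the previous one with ++** appended.
One more step from mm++**++**++**++** gives the answer.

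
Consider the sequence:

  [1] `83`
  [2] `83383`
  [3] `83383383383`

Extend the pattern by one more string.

83383383383383383383383

Each string is two copies of the previous one joined by '3'.
One more doubling of 83383383383 gives the answer.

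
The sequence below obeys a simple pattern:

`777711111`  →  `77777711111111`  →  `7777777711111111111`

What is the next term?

777777777711111111111111

Reading off run lengths: 7 runs 4, 6, 8; 1 runs 5, 8, 11 — each is linear in n, where the shown terms are n = 2, 3, 4.
At n = 5 the blocks have lengths 10, 14.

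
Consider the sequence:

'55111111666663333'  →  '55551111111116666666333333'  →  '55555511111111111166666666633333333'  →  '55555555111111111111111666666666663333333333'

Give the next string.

Term n consists of 2n-2 5's, followed by 3n 1's, followed by 2n+1 6's, followed by 2n 3's, where the shown terms are n = 2, 3, 4, 5.
For the next term, n = 6, so the run lengths are 10, 18, 13, 12.

55555555551111111111111111116666666666666333333333333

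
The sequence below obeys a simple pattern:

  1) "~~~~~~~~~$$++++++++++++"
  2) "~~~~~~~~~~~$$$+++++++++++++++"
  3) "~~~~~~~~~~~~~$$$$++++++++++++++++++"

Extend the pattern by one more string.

The n-th term is 2n+3 ~'s then n-1 $'s then 3n+3 +'s, where the shown terms are n = 3, 4, 5.
At n = 6 the blocks have lengths 15, 5, 21.

~~~~~~~~~~~~~~~$$$$$+++++++++++++++++++++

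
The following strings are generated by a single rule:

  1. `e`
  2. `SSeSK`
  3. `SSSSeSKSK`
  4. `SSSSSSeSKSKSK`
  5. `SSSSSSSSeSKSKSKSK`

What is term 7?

SSSSSSSSSSSSeSKSKSKSKSKSK

Each term wraps the previous one in SS on the left and SK on the right.
From SSSSSSSSeSKSKSKSK, 2 further steps: SSSSSSSSeSKSKSKSK → SSSSSSSSSSeSKSKSKSKSK → (answer).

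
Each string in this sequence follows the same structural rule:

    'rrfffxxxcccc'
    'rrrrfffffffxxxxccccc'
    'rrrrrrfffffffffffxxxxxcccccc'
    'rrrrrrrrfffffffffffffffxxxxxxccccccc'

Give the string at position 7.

Reading off run lengths: r runs 2, 4, 6, 8; f runs 3, 7, 11, 15; x runs 3, 4, 5, 6; c runs 4, 5, 6, 7 — each is linear in n (n = 1, 2, …).
Setting n = 7 gives 14, 27, 9, 10 characters in each block.

rrrrrrrrrrrrrrfffffffffffffffffffffffffffxxxxxxxxxcccccccccc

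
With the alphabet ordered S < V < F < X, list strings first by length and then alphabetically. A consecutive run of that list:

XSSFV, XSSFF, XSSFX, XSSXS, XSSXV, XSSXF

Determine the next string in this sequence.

Find the rightmost character of XSSXF below X, bump it to the next letter, and reset everything to its right to S.

XSSXX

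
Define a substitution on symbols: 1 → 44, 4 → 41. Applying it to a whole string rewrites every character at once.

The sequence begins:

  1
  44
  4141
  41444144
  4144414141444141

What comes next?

41444141414441444144414141444144

Applying the rule to each of the 16 symbols of 4144414141444141 gives the pieces 41 44 41 41 41 44 41 44 41 44 41 41 41 44 41 44, which concatenate to the answer.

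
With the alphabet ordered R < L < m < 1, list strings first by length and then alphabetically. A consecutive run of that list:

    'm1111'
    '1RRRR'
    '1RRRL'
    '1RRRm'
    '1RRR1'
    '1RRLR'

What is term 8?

1RRLm

Continuing the enumeration 2 steps past 1RRLR: 1RRLR → 1RRLL → (answer).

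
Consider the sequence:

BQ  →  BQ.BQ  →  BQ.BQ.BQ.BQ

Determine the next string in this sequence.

Every step duplicates the string with '.' between the halves.
One more doubling of BQ.BQ.BQ.BQ gives the answer.

BQ.BQ.BQ.BQ.BQ.BQ.BQ.BQ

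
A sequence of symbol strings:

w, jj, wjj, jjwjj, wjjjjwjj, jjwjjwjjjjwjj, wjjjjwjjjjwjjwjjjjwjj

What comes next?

jjwjjwjjjjwjjwjjjjwjjjjwjjwjjjjwjj

Each term (from the third on) is the two preceding terms concatenated in order: term 3 = w·jj = wjj.
So term 8 is jjwjjwjjjjwjj·wjjjjwjjjjwjjwjjjjwjj.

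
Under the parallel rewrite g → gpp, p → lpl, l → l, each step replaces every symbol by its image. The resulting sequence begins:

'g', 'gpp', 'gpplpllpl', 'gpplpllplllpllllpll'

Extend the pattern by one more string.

Applying the rule to each of the 19 symbols of gpplpllplllpllllpll gives the pieces gpp lpl lpl l lpl l l lpl l l l lpl l l l l lpl l l, which concatenate to the answer.

gpplpllplllpllllplllllpllllllplll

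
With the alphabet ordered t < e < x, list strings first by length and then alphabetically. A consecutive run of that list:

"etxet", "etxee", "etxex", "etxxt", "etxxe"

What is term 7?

eettt

Advancing 2 positions from etxxe through etxxe → etxxx reaches term 7.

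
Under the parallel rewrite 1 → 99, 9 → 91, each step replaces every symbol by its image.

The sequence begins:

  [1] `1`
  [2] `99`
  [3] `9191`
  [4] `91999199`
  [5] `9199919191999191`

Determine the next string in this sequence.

Applying the rule to each of the 16 symbols of 9199919191999191 gives the pieces 91 99 91 91 91 99 91 99 91 99 91 91 91 99 91 99, which concatenate to the answer.

91999191919991999199919191999199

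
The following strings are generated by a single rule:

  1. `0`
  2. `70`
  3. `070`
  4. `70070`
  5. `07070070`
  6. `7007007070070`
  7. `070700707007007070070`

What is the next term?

Each term (from the third on) is the two preceding terms concatenated in order: term 3 = 0·70 = 070.
The next term joins 7007007070070 and 070700707007007070070.

7007007070070070700707007007070070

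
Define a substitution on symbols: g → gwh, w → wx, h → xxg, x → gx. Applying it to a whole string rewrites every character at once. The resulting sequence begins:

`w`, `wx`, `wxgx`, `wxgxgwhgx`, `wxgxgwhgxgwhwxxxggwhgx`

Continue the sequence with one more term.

wxgxgwhgxgwhwxxxggwhgxgwhwxxxgwxgxgxgxgwhgwhwxxxggwhgx

Replace each of the 22 characters of wxgxgwhgxgwhwxxxggwhgx in place — wx gx gwh gx gwh wx xxg gwh gx gwh wx xxg wx gx gx gx gwh gwh wx xxg gwh gx — and concatenate.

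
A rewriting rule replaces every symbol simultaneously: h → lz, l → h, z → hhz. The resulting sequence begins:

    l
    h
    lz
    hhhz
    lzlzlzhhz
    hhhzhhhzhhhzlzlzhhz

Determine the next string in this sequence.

lzlzlzhhzlzlzlzhhzlzlzlzhhzhhhzhhhzlzlzhhz

Applying the rule to each of the 19 symbols of hhhzhhhzhhhzlzlzhhz gives the pieces lz lz lz hhz lz lz lz hhz lz lz lz hhz h hhz h hhz lz lz hhz, which concatenate to the answer.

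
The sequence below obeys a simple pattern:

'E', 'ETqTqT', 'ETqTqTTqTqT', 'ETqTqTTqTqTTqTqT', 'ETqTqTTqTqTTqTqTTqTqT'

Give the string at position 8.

The strings grow by a fixed suffix TqTqT each time.
From ETqTqTTqTqTTqTqTTqTqT, 3 further steps: ETqTqTTqTqTTqTqTTqTqT → ETqTqTTqTqTTqTqTTqTqTTqTqT → ETqTqTTqTqTTqTqTTqTqTTqTqTTqTqT → (answer).

ETqTqTTqTqTTqTqTTqTqTTqTqTTqTqTTqTqT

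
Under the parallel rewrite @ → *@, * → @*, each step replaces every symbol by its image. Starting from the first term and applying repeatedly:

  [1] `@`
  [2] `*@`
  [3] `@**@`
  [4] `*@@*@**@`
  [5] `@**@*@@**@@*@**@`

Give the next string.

Replace each of the 16 characters of @**@*@@**@@*@**@ in place — *@ @* @* *@ @* *@ *@ @* @* *@ *@ @* *@ @* @* *@ — and concatenate.

*@@*@**@@**@*@@*@**@*@@**@@*@**@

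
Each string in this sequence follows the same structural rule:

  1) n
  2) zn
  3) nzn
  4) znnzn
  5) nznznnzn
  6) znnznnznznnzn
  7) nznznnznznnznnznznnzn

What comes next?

From term 3 onward, concatenate the second-to-last term with the last: n·zn = nzn, zn·nzn = znnzn, …
Continuing: znnznnznznnzn · nznznnznznnznnznznnzn gives term 8.

znnznnznznnznnznznnznznnznnznznnzn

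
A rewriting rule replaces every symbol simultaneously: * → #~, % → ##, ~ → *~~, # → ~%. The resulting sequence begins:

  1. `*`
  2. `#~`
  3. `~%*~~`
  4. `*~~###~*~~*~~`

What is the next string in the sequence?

#~*~~*~~~%~%~%*~~#~*~~*~~#~*~~*~~

φ(*~~###~*~~*~~) expands symbol-by-symbol to #~ *~~ *~~ ~% ~% ~% *~~ #~ *~~ *~~ #~ *~~ *~~; joining the 13 pieces gives the next term.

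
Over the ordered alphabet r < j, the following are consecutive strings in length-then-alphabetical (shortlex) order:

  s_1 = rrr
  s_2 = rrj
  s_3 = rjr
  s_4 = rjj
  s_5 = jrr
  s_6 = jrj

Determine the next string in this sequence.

The successor of jrj increments the rightmost position that isn't already j and resets every position after it to r.

jjr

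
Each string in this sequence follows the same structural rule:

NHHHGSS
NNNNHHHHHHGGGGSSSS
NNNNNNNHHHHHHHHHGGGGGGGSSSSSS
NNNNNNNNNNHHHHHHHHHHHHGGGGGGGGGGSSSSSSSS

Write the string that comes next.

The n-th term is 3n-2 N's then 3n H's then 3n-2 G's then 2n S's (n = 1, 2, …).
Setting n = 5 gives 13, 15, 13, 10 characters in each block.

NNNNNNNNNNNNNHHHHHHHHHHHHHHHGGGGGGGGGGGGGSSSSSSSSSS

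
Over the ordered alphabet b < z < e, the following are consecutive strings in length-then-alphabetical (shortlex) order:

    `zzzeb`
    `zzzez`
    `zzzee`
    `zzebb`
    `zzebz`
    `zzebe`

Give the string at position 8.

Continuing the enumeration 2 steps past zzebe: zzebe → zzezb → (answer).

zzezz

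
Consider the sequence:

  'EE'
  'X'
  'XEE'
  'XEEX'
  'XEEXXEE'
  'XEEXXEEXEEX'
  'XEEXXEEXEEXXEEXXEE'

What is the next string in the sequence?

XEEXXEEXEEXXEEXXEEXEEXXEEXEEX

This is a Fibonacci-style word recurrence s(k) = s(k−1)·s(k−2): e.g. X·EE = XEE.
Continuing: XEEXXEEXEEXXEEXXEE · XEEXXEEXEEX gives term 8.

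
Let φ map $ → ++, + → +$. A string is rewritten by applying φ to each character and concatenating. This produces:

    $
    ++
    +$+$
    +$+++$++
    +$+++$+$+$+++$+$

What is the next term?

φ(+$+++$+$+$+++$+$) expands symbol-by-symbol to +$ ++ +$ +$ +$ ++ +$ ++ +$ ++ +$ +$ +$ ++ +$ ++; joining the 16 pieces gives the next term.

+$+++$+$+$+++$+++$+++$+$+$+++$++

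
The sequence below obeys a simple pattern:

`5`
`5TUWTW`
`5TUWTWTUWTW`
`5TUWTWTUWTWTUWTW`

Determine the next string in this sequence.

Each term is the previous one with TUWTW appended.
One more step from 5TUWTWTUWTWTUWTW gives the answer.

5TUWTWTUWTWTUWTWTUWTW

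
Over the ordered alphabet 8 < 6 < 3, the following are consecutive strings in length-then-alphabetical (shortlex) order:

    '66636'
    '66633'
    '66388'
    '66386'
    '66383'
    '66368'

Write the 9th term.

66338

Advancing 3 positions from 66368 through 66368 → 66366 → 66363 reaches term 9.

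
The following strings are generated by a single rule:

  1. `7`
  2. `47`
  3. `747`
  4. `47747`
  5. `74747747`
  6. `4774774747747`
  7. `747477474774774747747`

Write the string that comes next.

Each term (from the third on) is the two preceding terms concatenated in order: term 3 = 7·47 = 747.
Continuing: 4774774747747 · 747477474774774747747 gives term 8.

4774774747747747477474774774747747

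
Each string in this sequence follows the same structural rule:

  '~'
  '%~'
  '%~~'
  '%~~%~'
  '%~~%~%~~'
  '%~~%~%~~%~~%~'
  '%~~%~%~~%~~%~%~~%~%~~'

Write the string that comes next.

Each term (from the third on) is the previous term followed by the one before it: term 3 = %~·~ = %~~.
Continuing: %~~%~%~~%~~%~%~~%~%~~ · %~~%~%~~%~~%~ gives term 8.

%~~%~%~~%~~%~%~~%~%~~%~~%~%~~%~~%~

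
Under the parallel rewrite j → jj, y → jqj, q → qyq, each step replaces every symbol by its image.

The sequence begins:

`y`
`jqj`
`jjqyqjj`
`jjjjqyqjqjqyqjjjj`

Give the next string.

φ(jjjjqyqjqjqyqjjjj) expands symbol-by-symbol to jj jj jj jj qyq jqj qyq jj qyq jj qyq jqj qyq jj jj jj jj; joining the 17 pieces gives the next term.

jjjjjjjjqyqjqjqyqjjqyqjjqyqjqjqyqjjjjjjjj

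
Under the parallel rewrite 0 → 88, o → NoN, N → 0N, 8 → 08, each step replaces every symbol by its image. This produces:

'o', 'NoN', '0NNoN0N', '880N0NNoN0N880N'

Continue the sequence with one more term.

0808880N880N0NNoN0N880N0808880N

Replace each of the 15 characters of 880N0NNoN0N880N in place — 08 08 88 0N 88 0N 0N NoN 0N 88 0N 08 08 88 0N — and concatenate.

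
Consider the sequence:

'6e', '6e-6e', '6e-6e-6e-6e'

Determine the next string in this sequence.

s(k+1) = s(k)·-·s(k) — each term doubles the last with '-' between the halves.
Doubling 6e-6e-6e-6e with '-' between the halves:

6e-6e-6e-6e-6e-6e-6e-6e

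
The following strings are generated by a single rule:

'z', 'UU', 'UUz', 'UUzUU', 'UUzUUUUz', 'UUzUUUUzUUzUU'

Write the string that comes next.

Each term (from the third on) is the previous term followed by the one before it: term 3 = UU·z = UUz.
The next term joins UUzUUUUzUUzUU and UUzUUUUz.

UUzUUUUzUUzUUUUzUUUUz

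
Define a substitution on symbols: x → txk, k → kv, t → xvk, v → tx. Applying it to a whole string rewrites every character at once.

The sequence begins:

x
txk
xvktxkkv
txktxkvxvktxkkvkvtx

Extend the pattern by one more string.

xvktxkkvxvktxkkvtxtxktxkvxvktxkkvkvtxkvtxxvktxk

Replace each of the 19 characters of txktxkvxvktxkkvkvtx in place — xvk txk kv xvk txk kv tx txk tx kv xvk txk kv kv tx kv tx xvk txk — and concatenate.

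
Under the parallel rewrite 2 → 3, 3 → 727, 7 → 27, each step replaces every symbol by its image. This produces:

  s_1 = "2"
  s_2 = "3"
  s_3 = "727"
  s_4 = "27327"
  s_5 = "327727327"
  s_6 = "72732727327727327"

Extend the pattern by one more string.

2732772732732772732727327727327

φ(72732727327727327) expands symbol-by-symbol to 27 3 27 727 3 27 3 27 727 3 27 27 3 27 727 3 27; joining the 17 pieces gives the next term.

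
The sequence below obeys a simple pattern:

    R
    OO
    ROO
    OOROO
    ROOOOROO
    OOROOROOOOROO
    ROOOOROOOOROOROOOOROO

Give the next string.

This is a Fibonacci-style word recurrence s(k) = s(k−2)·s(k−1): e.g. R·OO = ROO.
So term 8 is OOROOROOOOROO·ROOOOROOOOROOROOOOROO.

OOROOROOOOROOROOOOROOOOROOROOOOROO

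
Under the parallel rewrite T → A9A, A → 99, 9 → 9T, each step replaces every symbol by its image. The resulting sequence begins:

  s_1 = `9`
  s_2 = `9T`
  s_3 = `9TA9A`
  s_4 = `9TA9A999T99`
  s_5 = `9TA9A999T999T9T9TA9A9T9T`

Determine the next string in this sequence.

9TA9A999T999T9T9TA9A9T9T9TA9A9TA9A9TA9A999T999TA9A9TA9A

Replace each of the 24 characters of 9TA9A999T999T9T9TA9A9T9T in place — 9T A9A 99 9T 99 9T 9T 9T A9A 9T 9T 9T A9A 9T A9A 9T A9A 99 9T 99 9T A9A 9T A9A — and concatenate.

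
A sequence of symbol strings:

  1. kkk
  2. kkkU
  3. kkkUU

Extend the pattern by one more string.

Each term is the previous one with U appended.
Applying this once more to kkkUU:

kkkUUU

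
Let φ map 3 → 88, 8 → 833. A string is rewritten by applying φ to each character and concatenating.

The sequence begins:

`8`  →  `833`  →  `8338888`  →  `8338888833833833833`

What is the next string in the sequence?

φ(8338888833833833833) expands symbol-by-symbol to 833 88 88 833 833 833 833 833 88 88 833 88 88 833 88 88 833 88 88; joining the 19 pieces gives the next term.

83388888338338338338338888833888883388888338888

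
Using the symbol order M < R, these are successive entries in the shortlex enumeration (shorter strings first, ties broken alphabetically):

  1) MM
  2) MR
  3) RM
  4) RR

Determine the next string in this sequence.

MMM

After RR the length-2 strings are exhausted; the first length-3 string is 3 copies of M.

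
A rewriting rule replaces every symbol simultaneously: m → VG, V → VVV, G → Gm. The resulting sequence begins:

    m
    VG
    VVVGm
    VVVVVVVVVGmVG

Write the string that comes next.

Rewriting the 13 symbols of VVVVVVVVVGmVG one by one yields VVV VVV VVV VVV VVV VVV VVV VVV VVV Gm VG VVV Gm; concatenated:

VVVVVVVVVVVVVVVVVVVVVVVVVVVGmVGVVVGm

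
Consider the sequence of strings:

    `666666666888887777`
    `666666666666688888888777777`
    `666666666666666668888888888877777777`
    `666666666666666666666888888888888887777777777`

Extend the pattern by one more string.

666666666666666666666666688888888888888888777777777777

Term n consists of 4n+1 6's, followed by 3n-1 8's, followed by 2n 7's, where the shown terms are n = 2, 3, 4, 5.
Setting n = 6 gives 25, 17, 12 characters in each block.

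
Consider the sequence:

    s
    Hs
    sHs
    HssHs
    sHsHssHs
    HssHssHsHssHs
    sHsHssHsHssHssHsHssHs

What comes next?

HssHssHsHssHssHsHssHsHssHssHsHssHs

This is a Fibonacci-style word recurrence s(k) = s(k−2)·s(k−1): e.g. s·Hs = sHs.
The next term joins HssHssHsHssHs and sHsHssHsHssHssHsHssHs.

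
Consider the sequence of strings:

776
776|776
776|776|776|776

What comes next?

Every step duplicates the string with '|' between the halves.
Doubling 776|776|776|776 with '|' between the halves:

776|776|776|776|776|776|776|776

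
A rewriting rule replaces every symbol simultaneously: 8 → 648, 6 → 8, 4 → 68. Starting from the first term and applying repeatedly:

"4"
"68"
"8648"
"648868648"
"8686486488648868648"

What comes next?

Applying the rule to each of the 19 symbols of 8686486488648868648 gives the pieces 648 8 648 8 68 648 8 68 648 648 8 68 648 648 8 648 8 68 648, which concatenate to the answer.

64886488686488686486488686486488648868648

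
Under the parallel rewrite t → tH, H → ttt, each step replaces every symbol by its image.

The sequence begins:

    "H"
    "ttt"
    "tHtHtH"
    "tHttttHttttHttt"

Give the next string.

tHttttHtHtHtHttttHtHtHtHttttHtHtH

Applying the rule to each of the 15 symbols of tHttttHttttHttt gives the pieces tH ttt tH tH tH tH ttt tH tH tH tH ttt tH tH tH, which concatenate to the answer.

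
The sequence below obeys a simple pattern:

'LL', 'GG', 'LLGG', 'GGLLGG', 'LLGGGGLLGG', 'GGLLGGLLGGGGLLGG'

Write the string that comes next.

LLGGGGLLGGGGLLGGLLGGGGLLGG

This is a Fibonacci-style word recurrence s(k) = s(k−2)·s(k−1): e.g. LL·GG = LLGG.
So term 7 is LLGGGGLLGG·GGLLGGLLGGGGLLGG.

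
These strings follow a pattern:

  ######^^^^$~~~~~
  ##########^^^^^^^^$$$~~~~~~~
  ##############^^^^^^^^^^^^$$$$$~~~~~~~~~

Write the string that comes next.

Reading off run lengths: # runs 6, 10, 14; ^ runs 4, 8, 12; $ runs 1, 3, 5; ~ runs 5, 7, 9 — each is linear in n (n = 1, 2, …).
At n = 4 the blocks have lengths 18, 16, 7, 11.

##################^^^^^^^^^^^^^^^^$$$$$$$~~~~~~~~~~~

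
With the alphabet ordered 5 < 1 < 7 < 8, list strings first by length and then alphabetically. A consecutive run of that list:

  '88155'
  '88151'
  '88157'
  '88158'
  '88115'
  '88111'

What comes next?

88117

Treat 88111 as a base-4 numeral over the given alphabet and add one, carrying through any trailing 8's.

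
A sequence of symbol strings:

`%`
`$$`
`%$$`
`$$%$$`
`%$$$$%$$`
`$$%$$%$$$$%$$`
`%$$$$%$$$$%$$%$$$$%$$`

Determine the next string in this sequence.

From term 3 onward, concatenate the second-to-last term with the last: %·$$ = %$$, $$·%$$ = $$%$$, …
Continuing: $$%$$%$$$$%$$ · %$$$$%$$$$%$$%$$$$%$$ gives term 8.

$$%$$%$$$$%$$%$$$$%$$$$%$$%$$$$%$$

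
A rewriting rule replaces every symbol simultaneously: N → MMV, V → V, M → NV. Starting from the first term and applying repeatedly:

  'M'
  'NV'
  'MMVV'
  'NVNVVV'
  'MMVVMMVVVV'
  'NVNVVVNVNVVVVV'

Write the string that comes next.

Rewriting the 14 symbols of NVNVVVNVNVVVVV one by one yields MMV V MMV V V V MMV V MMV V V V V V; concatenated:

MMVVMMVVVVMMVVMMVVVVVV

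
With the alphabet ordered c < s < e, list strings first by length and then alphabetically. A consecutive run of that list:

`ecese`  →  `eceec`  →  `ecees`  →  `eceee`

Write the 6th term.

Advancing 2 positions from eceee through eceee → esccc reaches term 6.

esccs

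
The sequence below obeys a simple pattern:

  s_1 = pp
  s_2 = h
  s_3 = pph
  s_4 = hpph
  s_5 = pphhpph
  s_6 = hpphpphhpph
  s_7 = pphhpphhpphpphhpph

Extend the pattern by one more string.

Each term (from the third on) is the two preceding terms concatenated in order: term 3 = pp·h = pph.
The next term joins hpphpphhpph and pphhpphhpphpphhpph.

hpphpphhpphpphhpphhpphpphhpph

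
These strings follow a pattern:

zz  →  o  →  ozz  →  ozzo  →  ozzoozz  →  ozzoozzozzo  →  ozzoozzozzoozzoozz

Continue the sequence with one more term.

ozzoozzozzoozzoozzozzoozzozzo

From term 3 onward, concatenate the last term with the second-to-last: o·zz = ozz, ozz·o = ozzo, …
Continuing: ozzoozzozzoozzoozz · ozzoozzozzo gives term 8.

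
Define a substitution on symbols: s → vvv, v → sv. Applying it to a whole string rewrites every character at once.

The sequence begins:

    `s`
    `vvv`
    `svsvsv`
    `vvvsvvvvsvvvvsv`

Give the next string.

Rewriting the 15 symbols of vvvsvvvvsvvvvsv one by one yields sv sv sv vvv sv sv sv sv vvv sv sv sv sv vvv sv; concatenated:

svsvsvvvvsvsvsvsvvvvsvsvsvsvvvvsv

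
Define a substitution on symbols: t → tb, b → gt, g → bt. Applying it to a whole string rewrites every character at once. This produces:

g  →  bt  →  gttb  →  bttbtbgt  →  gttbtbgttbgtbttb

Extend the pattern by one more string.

φ(gttbtbgttbgtbttb) expands symbol-by-symbol to bt tb tb gt tb gt bt tb tb gt bt tb gt tb tb gt; joining the 16 pieces gives the next term.

bttbtbgttbgtbttbtbgtbttbgttbtbgt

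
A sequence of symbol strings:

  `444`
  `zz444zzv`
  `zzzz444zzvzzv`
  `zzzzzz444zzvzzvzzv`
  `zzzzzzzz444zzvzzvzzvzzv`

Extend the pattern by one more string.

Each term wraps the previous one in zz on the left and zzv on the right.
Applying this once more to zzzzzzzz444zzvzzvzzvzzv:

zzzzzzzzzz444zzvzzvzzvzzvzzv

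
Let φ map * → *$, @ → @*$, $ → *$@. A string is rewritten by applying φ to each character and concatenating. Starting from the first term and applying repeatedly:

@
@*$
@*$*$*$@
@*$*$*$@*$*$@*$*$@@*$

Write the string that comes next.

Replace each of the 21 characters of @*$*$*$@*$*$@*$*$@@*$ in place — @*$ *$ *$@ *$ *$@ *$ *$@ @*$ *$ *$@ *$ *$@ @*$ *$ *$@ *$ *$@ @*$ @*$ *$ *$@ — and concatenate.

@*$*$*$@*$*$@*$*$@@*$*$*$@*$*$@@*$*$*$@*$*$@@*$@*$*$*$@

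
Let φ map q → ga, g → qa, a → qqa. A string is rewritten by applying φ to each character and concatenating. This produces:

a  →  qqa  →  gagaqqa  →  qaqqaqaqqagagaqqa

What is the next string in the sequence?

Replace each of the 17 characters of qaqqaqaqqagagaqqa in place — ga qqa ga ga qqa ga qqa ga ga qqa qa qqa qa qqa ga ga qqa — and concatenate.

gaqqagagaqqagaqqagagaqqaqaqqaqaqqagagaqqa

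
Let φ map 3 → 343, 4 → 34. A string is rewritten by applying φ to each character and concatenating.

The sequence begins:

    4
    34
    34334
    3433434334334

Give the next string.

3433434334334343343433433434334334

φ(3433434334334) expands symbol-by-symbol to 343 34 343 343 34 343 34 343 343 34 343 343 34; joining the 13 pieces gives the next term.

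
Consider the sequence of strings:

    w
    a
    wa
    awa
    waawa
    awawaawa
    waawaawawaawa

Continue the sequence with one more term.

awawaawawaawaawawaawa

From term 3 onward, concatenate the second-to-last term with the last: w·a = wa, a·wa = awa, …
The next term joins awawaawa and waawaawawaawa.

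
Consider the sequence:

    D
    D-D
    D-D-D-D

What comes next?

Each string is two copies of the previous one joined by '-'.
Doubling D-D-D-D with '-' between the halves:

D-D-D-D-D-D-D-D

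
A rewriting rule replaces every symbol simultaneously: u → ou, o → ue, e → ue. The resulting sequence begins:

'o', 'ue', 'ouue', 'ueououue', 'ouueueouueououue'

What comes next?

Rewriting the 16 symbols of ouueueouueououue one by one yields ue ou ou ue ou ue ue ou ou ue ue ou ue ou ou ue; concatenated:

ueououueouueueououueueouueououue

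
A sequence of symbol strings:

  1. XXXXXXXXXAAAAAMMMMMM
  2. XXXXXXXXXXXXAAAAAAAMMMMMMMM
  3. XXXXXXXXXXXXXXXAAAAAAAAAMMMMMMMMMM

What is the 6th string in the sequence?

XXXXXXXXXXXXXXXXXXXXXXXXAAAAAAAAAAAAAAAMMMMMMMMMMMMMMMM

The n-th term is 3n X's then 2n-1 A's then 2n M's, where the shown terms are n = 3, 4, 5.
Setting n = 8 gives 24, 15, 16 characters in each block.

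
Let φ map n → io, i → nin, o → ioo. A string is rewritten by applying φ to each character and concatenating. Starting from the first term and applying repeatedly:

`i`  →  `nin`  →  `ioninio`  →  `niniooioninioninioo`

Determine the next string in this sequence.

Replace each of the 19 characters of niniooioninioninioo in place — io nin io nin ioo ioo nin ioo io nin io nin ioo io nin io nin ioo ioo — and concatenate.

ioninioniniooiooniniooioninioniniooioninioniniooioo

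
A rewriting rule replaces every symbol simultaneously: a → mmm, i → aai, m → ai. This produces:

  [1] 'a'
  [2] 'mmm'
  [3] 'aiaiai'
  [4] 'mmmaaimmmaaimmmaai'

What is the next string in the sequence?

aiaiaimmmmmmaaiaiaiaimmmmmmaaiaiaiaimmmmmmaai

φ(mmmaaimmmaaimmmaai) expands symbol-by-symbol to ai ai ai mmm mmm aai ai ai ai mmm mmm aai ai ai ai mmm mmm aai; joining the 18 pieces gives the next term.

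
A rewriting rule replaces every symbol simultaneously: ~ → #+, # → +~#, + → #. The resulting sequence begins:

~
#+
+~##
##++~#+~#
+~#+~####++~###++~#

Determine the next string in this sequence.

φ(+~#+~####++~###++~#) expands symbol-by-symbol to # #+ +~# # #+ +~# +~# +~# +~# # # #+ +~# +~# +~# # # #+ +~#; joining the 19 pieces gives the next term.

##++~###++~#+~#+~#+~####++~#+~#+~####++~#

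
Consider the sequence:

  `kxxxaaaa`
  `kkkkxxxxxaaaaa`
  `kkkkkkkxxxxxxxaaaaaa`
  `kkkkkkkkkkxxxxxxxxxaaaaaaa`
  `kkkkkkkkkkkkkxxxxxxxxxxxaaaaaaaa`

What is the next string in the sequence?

Each string has the form k^{3n-2} x^{2n+1} a^{n+3} (n = 1, 2, …).
For the next term, n = 6, so the run lengths are 16, 13, 9.

kkkkkkkkkkkkkkkkxxxxxxxxxxxxxaaaaaaaaa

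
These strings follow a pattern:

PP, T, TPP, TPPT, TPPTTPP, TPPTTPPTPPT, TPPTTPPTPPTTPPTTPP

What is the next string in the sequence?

TPPTTPPTPPTTPPTTPPTPPTTPPTPPT

Each term (from the third on) is the previous term followed by the one before it: term 3 = T·PP = TPP.
The next term joins TPPTTPPTPPTTPPTTPP and TPPTTPPTPPT.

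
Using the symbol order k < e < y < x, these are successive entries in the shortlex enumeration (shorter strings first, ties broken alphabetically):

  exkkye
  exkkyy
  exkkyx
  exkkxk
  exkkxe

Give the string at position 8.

exkekk

Continuing the enumeration 3 steps past exkkxe: exkkxe → exkkxy → exkkxx → (answer).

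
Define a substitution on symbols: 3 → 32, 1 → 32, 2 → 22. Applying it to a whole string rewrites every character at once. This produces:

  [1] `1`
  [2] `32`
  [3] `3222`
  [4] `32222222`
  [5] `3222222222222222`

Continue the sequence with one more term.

32222222222222222222222222222222

φ(3222222222222222) expands symbol-by-symbol to 32 22 22 22 22 22 22 22 22 22 22 22 22 22 22 22; joining the 16 pieces gives the next term.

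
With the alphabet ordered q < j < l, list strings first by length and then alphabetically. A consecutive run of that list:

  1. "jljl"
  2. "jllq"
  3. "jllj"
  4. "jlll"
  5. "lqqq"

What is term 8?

lqjq

Continuing the enumeration 3 steps past lqqq: lqqq → lqqj → lqql → (answer).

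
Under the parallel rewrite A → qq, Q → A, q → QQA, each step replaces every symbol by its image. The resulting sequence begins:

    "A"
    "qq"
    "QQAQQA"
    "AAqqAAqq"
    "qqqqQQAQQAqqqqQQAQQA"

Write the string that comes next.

QQAQQAQQAQQAAAqqAAqqQQAQQAQQAQQAAAqqAAqq

φ(qqqqQQAQQAqqqqQQAQQA) expands symbol-by-symbol to QQA QQA QQA QQA A A qq A A qq QQA QQA QQA QQA A A qq A A qq; joining the 20 pieces gives the next term.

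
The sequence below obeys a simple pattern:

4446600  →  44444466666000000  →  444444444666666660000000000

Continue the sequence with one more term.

4444444444446666666666600000000000000

Reading off run lengths: 4 runs 3, 6, 9; 6 runs 2, 5, 8; 0 runs 2, 6, 10 — each is linear in n (n = 1, 2, …).
Setting n = 4 gives 12, 11, 14 characters in each block.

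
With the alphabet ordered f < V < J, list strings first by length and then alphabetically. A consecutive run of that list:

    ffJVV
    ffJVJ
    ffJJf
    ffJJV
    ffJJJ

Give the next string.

The successor of ffJJJ increments the rightmost position that isn't already J and resets every position after it to f.

fVfff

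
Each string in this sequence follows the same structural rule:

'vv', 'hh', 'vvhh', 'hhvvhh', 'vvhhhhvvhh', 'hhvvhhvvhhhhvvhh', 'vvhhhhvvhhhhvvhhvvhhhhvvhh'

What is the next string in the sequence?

This is a Fibonacci-style word recurrence s(k) = s(k−2)·s(k−1): e.g. vv·hh = vvhh.
Continuing: hhvvhhvvhhhhvvhh · vvhhhhvvhhhhvvhhvvhhhhvvhh gives term 8.

hhvvhhvvhhhhvvhhvvhhhhvvhhhhvvhhvvhhhhvvhh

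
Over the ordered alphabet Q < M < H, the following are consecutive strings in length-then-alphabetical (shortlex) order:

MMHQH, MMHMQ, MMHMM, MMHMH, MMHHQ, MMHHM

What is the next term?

MMHHH

The successor of MMHHM increments the rightmost position that isn't already H and resets every position after it to Q.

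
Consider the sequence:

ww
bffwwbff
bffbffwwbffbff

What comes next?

Each term wraps the previous one in bff on the left and bff on the right.
Applying this once more to bffbffwwbffbff:

bffbffbffwwbffbffbff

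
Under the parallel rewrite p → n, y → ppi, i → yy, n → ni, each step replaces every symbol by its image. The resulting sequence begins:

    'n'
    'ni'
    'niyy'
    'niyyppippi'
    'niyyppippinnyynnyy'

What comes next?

Replace each of the 18 characters of niyyppippinnyynnyy in place — ni yy ppi ppi n n yy n n yy ni ni ppi ppi ni ni ppi ppi — and concatenate.

niyyppippinnyynnyyninippippininippippi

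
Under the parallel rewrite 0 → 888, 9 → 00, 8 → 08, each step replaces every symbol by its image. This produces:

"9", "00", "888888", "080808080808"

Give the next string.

Expanding 080808080808: 0→888, 8→08, 0→888, 8→08, 0→888, 8→08, 0→888, 8→08, 0→888, 8→08, 0→888, 8→08. Concatenated: 888 08 888 08 888 08 888 08 888 08 888 08.

888088880888808888088880888808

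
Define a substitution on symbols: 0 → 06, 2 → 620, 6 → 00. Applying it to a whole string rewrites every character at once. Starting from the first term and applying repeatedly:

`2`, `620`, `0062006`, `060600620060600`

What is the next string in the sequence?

Replace each of the 15 characters of 060600620060600 in place — 06 00 06 00 06 06 00 620 06 06 00 06 00 06 06 — and concatenate.

0600060006060062006060006000606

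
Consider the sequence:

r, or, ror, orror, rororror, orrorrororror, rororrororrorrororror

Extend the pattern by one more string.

From term 3 onward, concatenate the second-to-last term with the last: r·or = ror, or·ror = orror, …
The next term joins orrorrororror and rororrororrorrororror.

orrorrororrorrororrororrorrororror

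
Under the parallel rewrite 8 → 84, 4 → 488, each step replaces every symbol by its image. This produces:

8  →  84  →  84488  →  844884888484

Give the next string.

Apply φ to 844884888484 symbol by symbol: 8→84, 4→488, 4→488, 8→84, 8→84, 4→488, 8→84, 8→84, 8→84, 4→488, 8→84, 4→488; joined: 84 488 488 84 84 488 84 84 84 488 84 488.

84488488848448884848448884488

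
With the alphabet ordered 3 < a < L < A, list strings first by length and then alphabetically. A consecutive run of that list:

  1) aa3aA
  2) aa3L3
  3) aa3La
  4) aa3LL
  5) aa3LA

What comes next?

The successor of aa3LA increments the rightmost position that isn't already A and resets every position after it to 3.

aa3A3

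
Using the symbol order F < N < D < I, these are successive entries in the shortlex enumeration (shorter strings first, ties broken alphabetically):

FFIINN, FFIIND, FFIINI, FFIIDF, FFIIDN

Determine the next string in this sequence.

FFIIDD

The successor of FFIIDN increments the rightmost position that isn't already I and resets every position after it to F.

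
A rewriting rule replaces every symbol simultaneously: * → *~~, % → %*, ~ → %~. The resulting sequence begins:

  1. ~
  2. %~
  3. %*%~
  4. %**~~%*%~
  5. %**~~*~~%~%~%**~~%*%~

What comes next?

%**~~*~~%~%~*~~%~%~%*%~%*%~%**~~*~~%~%~%**~~%*%~

φ(%**~~*~~%~%~%**~~%*%~) expands symbol-by-symbol to %* *~~ *~~ %~ %~ *~~ %~ %~ %* %~ %* %~ %* *~~ *~~ %~ %~ %* *~~ %* %~; joining the 21 pieces gives the next term.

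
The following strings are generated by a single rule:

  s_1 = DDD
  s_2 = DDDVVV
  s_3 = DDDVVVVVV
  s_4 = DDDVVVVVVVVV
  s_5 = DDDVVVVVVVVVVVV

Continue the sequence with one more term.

The strings grow by a fixed suffix VVV each time.
One more step from DDDVVVVVVVVVVVV gives the answer.

DDDVVVVVVVVVVVVVVV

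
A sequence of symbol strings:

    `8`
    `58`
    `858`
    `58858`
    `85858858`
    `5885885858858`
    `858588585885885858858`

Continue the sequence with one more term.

5885885858858858588585885885858858

Each term (from the third on) is the two preceding terms concatenated in order: term 3 = 8·58 = 858.
Continuing: 5885885858858 · 858588585885885858858 gives term 8.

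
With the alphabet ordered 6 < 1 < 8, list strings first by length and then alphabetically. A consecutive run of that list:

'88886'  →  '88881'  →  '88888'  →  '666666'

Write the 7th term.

Continuing the enumeration 3 steps past 666666: 666666 → 666661 → 666668 → (answer).

666616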